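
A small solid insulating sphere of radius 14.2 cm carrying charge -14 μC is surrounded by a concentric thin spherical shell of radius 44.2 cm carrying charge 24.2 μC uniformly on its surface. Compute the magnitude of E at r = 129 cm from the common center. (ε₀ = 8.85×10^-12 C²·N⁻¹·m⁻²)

|E| ≈ 5.51×10^4 V/m

By spherical symmetry E is radial; choose a Gaussian sphere of radius r = 129 cm (r > 44.2 cm, enclosing both).
Q_enc = (-14 μC) + (24.2 μC) = 1.02e-5 C.
By Gauss's law, ∮E·dA = E·4πr² = Q_enc/ε₀.
E = |Q_enc|/(4πε₀r²) = (1.02e-5)/(4π·8.85×10^-12·(1.29)²) = 5.51e4 N/C.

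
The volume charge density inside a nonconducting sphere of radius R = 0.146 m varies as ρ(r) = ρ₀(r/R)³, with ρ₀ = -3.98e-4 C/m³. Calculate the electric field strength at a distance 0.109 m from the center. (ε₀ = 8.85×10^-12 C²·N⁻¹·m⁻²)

|E| = 3.40e5 V/m

Take a concentric spherical Gaussian surface of radius r = 0.109 m (r < R).
Q_enc = ∫₀^r ρ(r')·4πr'² dr' = (4πρ₀/R³) ∫₀^r r'^5 dr' = 4πρ₀ r^6/(6·R³) = -4.492×10^-7 C.
Applying ∮E·dA = Q_enc/ε₀ with Φ = E(4πr²):
E = |Q_enc|/(4πε₀r²) = (4.492e-7)/(4π·8.85×10^-12·(0.109)²) = 3.40×10^5 N/C.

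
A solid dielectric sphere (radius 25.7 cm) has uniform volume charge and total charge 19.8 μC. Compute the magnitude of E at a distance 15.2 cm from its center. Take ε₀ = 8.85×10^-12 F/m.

1.59×10^6 V/m

Symmetry ⇒ E = E(r) r̂. Gaussian sphere of radius r = 15.2 cm (r < R).
For a uniform sphere the enclosed fraction is (r/R)³, so Q_enc = (19.8 μC)(0.152/0.257)³ = 4.096e-6 C.
Gauss's law: E·4πr² = Q_enc/ε₀.
E = |Q_enc|/(4πε₀r²) = (4.096×10^-6)/(4π·8.85×10^-12·(0.152)²) = 1.59e6 N/C.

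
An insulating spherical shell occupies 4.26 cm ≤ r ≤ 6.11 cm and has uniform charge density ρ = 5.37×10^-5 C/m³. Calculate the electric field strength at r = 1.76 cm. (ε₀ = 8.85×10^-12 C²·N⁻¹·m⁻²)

E = 0

By spherical symmetry E is radial; choose a Gaussian sphere of radius r = 1.76 cm (r < 4.26 cm, inside the empty cavity).
No charge is enclosed, so by Gauss's law E·4πr² = 0 ⇒ E = 0.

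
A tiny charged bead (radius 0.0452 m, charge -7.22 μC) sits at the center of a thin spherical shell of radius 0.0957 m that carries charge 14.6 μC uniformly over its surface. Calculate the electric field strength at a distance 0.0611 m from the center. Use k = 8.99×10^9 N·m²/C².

|E| = 1.74×10^7 N/C

Use a concentric Gaussian sphere at r = 0.0611 m (between the bodies, 0.0452 m < r < 0.0957 m).
Only the inner charge is enclosed; the outer shell contributes nothing inside itself. Q_enc = -7.22 μC = -7.22e-6 C.
Since E is radial and uniform over the Gaussian sphere, Φ = E·4πr² = Q_enc/ε₀.
E = k|Q_enc|/r² = (8.99×10^9)(7.22×10^-6)/(0.0611)² = 1.74×10^7 N/C.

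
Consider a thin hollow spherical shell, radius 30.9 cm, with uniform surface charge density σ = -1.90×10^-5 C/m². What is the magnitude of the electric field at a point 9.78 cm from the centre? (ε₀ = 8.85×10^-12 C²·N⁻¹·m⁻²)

|E| = 0 N/C

By spherical symmetry E is radial; choose a Gaussian sphere of radius r = 9.78 cm (inside the shell, r < 30.9 cm).
All the charge is outside the Gaussian surface: Q_enc = 0, hence E = 0 everywhere inside the shell.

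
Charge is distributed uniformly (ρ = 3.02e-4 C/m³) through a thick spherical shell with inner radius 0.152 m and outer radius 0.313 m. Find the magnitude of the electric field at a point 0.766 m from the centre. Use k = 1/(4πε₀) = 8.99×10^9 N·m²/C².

E = 5.26e5 N/C

Use a concentric Gaussian sphere at r = 0.766 m (r > 0.313 m, enclosing the whole shell).
Q_enc = ρ·(4π/3)(b³ − a³) = (3.02×10^-4)·(4π/3)·((0.313)³ − (0.152)³) = 3.435×10^-5 C.
Applying ∮E·dA = Q_enc/ε₀ with Φ = E(4πr²):
E = k|Q_enc|/r² = (8.99×10^9)(3.435e-5)/(0.766)² = 5.26×10^5 N/C.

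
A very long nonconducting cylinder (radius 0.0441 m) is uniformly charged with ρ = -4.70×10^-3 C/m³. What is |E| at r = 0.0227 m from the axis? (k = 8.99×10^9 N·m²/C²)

Choose a coaxial cylinder of radius r = 0.0227 m (arbitrary length L) as the Gaussian surface (r < R).
Charge inside radius r per length L is ρ·πr²·L, so λ_enc = ρπr² = -7.609e-6 C/m.
Applying ∮E·dA = Q_enc/ε₀ with the end caps contributing no flux:
E = 2k|λ_enc|/r = 2(8.99×10^9)(7.609×10^-6)/(0.0227) = 6.03×10^6 N/C.

|E| ≈ 6.03×10^6 V/m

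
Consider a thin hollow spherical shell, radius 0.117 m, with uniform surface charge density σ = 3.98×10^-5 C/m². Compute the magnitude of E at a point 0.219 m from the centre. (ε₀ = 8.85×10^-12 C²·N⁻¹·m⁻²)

|E| ≈ 1.28×10^6 N/C

Symmetry ⇒ E = E(r) r̂. Gaussian sphere of radius r = 0.219 m (r > 0.117 m).
The entire shell is enclosed: Q_enc = σ·4πR² = (3.98×10^-5)·4π·(0.117)² = 6.846×10^-6 C.
Gauss's law: E·4πr² = Q_enc/ε₀.
E = |Q_enc|/(4πε₀r²) = (6.846×10^-6)/(4π·8.85×10^-12·(0.219)²) = 1.28×10^6 N/C.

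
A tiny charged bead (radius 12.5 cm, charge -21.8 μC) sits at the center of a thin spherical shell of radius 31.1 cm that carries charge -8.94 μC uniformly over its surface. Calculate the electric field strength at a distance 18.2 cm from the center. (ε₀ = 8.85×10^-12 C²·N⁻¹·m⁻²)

Symmetry ⇒ E = E(r) r̂. Gaussian sphere of radius r = 18.2 cm (between the bodies, 12.5 cm < r < 31.1 cm).
Only the inner charge is enclosed; the outer shell contributes nothing inside itself. Q_enc = -21.8 μC = -2.18e-5 C.
Since E is radial and uniform over the Gaussian sphere, Φ = E·4πr² = Q_enc/ε₀.
E = |Q_enc|/(4πε₀r²) = (2.18×10^-5)/(4π·8.85×10^-12·(0.182)²) = 5.92×10^6 N/C.

E ≈ 5.92×10^6 N/C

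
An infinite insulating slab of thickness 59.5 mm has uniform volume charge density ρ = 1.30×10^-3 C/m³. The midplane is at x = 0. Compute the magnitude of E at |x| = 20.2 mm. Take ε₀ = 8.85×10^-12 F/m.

2.97×10^6 N/C

By symmetry E is perpendicular to the slab. A Gaussian pillbox from −20.2 mm to +20.2 mm (face area A) lies entirely within the slab.
Q_enc = ρ·(2x)·A and flux = 2EA, so 2EA = 2ρxA/ε₀ ⇒ E = |ρ|x/ε₀.
E = (1.30×10^-3)(0.0202)/(8.85×10^-12) = 2.97e6 N/C.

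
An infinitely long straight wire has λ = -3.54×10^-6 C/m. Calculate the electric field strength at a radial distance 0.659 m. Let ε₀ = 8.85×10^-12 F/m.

E ≈ 9.66×10^4 V/m

Take a coaxial cylindrical Gaussian surface of radius r = 0.659 m and length L.
Q_enc = λL, so λ_enc = -3.54e-6 C/m.
By Gauss's law (flux through the curved wall only), E·2πrL = λ_enc L/ε₀.
E = |λ_enc|/(2πε₀r) = (3.54e-6)/(2π·8.85×10^-12·0.659) = 9.66×10^4 N/C.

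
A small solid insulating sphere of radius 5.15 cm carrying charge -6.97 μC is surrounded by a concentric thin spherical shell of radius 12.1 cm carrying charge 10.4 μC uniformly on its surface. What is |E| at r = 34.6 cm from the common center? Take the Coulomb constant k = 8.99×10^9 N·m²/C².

By spherical symmetry E is radial; choose a Gaussian sphere of radius r = 34.6 cm (r > 12.1 cm, enclosing both).
Q_enc = (-6.97 μC) + (10.4 μC) = 3.43e-6 C.
By Gauss's law, ∮E·dA = E·4πr² = Q_enc/ε₀.
E = k|Q_enc|/r² = (8.99×10^9)(3.43e-6)/(0.346)² = 2.58×10^5 N/C.

2.58×10^5 N/C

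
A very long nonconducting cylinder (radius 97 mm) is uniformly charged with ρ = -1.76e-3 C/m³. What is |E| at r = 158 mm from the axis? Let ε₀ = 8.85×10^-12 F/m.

|E| = 5.92×10^6 V/m

Coaxial Gaussian cylinder, radius r = 158 mm, length L (r > 97 mm, full cross-section enclosed).
λ_enc = ρ·πR² = (-1.76e-3)π(0.097)² = -5.202e-5 C/m.
By Gauss's law (flux through the curved wall only), E·2πrL = λ_enc L/ε₀.
E = |λ_enc|/(2πε₀r) = (5.202e-5)/(2π·8.85×10^-12·0.158) = 5.92×10^6 N/C.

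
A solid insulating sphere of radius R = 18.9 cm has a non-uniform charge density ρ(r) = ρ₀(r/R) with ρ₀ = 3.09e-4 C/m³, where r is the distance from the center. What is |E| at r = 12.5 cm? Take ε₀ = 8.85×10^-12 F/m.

E = 7.22×10^5 N/C

Take a concentric spherical Gaussian surface of radius r = 12.5 cm (r < R).
Integrate the density: Q_enc = 4π ∫₀^r ρ₀(r'/R)^1 r'² dr' = 4πρ₀ r^4/(4·R) = 1.254e-6 C.
By Gauss's law, ∮E·dA = E·4πr² = Q_enc/ε₀.
E = |Q_enc|/(4πε₀r²) = (1.254×10^-6)/(4π·8.85×10^-12·(0.125)²) = 7.22×10^5 N/C.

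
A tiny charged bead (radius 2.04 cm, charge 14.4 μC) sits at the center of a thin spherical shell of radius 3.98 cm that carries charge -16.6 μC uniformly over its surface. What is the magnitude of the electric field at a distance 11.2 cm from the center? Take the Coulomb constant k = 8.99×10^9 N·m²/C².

E ≈ 1.58e6 N/C

Use a concentric Gaussian sphere at r = 11.2 cm (r > 3.98 cm, enclosing both).
Q_enc = (14.4 μC) + (-16.6 μC) = -2.20e-6 C.
Gauss's law: E·4πr² = Q_enc/ε₀.
E = k|Q_enc|/r² = (8.99×10^9)(2.20×10^-6)/(0.112)² = 1.58e6 N/C.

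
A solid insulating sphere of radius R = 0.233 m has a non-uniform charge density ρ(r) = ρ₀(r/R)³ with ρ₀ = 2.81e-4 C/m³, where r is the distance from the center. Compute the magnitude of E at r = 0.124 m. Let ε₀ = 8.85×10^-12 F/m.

|E| = 9.89×10^4 N/C

By spherical symmetry E is radial; choose a Gaussian sphere of radius r = 0.124 m (r < R).
Integrate the density: Q_enc = 4π ∫₀^r ρ₀(r'/R)^3 r'² dr' = 4πρ₀ r^6/(6·R³) = 1.691e-7 C.
Since E is radial and uniform over the Gaussian sphere, Φ = E·4πr² = Q_enc/ε₀.
E = |Q_enc|/(4πε₀r²) = (1.691×10^-7)/(4π·8.85×10^-12·(0.124)²) = 9.89×10^4 N/C.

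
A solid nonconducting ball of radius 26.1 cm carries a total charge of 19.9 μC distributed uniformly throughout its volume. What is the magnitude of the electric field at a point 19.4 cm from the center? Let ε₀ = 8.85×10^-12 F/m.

Take a concentric spherical Gaussian surface of radius r = 19.4 cm (r < R).
For a uniform sphere the enclosed fraction is (r/R)³, so Q_enc = (19.9 μC)(0.194/0.261)³ = 8.172×10^-6 C.
Applying ∮E·dA = Q_enc/ε₀ with Φ = E(4πr²):
E = |Q_enc|/(4πε₀r²) = (8.172e-6)/(4π·8.85×10^-12·(0.194)²) = 1.95e6 N/C.

1.95×10^6 N/C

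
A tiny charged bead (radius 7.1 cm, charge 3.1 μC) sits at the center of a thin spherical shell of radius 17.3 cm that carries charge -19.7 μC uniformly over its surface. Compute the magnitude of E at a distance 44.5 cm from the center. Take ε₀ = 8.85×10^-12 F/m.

Use a concentric Gaussian sphere at r = 44.5 cm (r > 17.3 cm, enclosing both).
Q_enc = (3.1 μC) + (-19.7 μC) = -1.66×10^-5 C.
Gauss's law: E·4πr² = Q_enc/ε₀.
E = |Q_enc|/(4πε₀r²) = (1.66×10^-5)/(4π·8.85×10^-12·(0.445)²) = 7.54×10^5 N/C.

E = 7.54×10^5 V/m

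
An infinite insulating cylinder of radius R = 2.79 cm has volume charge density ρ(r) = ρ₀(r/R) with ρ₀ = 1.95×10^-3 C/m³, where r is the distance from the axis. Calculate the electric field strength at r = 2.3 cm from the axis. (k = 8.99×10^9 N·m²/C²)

E ≈ 1.39×10^6 V/m

Take a coaxial cylindrical Gaussian surface of radius r = 2.3 cm and length L (r < R).
λ_enc = ∫₀^r ρ(r')·2πr' dr' = (2πρ₀/R)·r^3/3 = 1.781×10^-6 C/m.
Gauss's law: E·2πrL = λ_enc L/ε₀.
E = 2k|λ_enc|/r = 2(8.99×10^9)(1.781e-6)/(0.023) = 1.39×10^6 N/C.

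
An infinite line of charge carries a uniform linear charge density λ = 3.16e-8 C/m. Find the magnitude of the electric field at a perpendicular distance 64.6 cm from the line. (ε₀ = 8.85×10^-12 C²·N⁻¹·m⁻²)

By cylindrical symmetry E is radial; use a coaxial Gaussian cylinder of radius 64.6 cm and length L.
Q_enc = λL, so λ_enc = 3.16e-8 C/m.
Since E is radial and uniform over the curved surface, Φ = E·2πrL = Q_enc/ε₀ = λ_enc L/ε₀.
E = |λ_enc|/(2πε₀r) = (3.16×10^-8)/(2π·8.85×10^-12·0.646) = 880 N/C.

E ≈ 880 N/C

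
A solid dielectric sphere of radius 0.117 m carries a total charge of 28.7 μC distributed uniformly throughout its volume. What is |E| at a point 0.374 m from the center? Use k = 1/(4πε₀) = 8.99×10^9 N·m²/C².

1.84×10^6 N/C

Use a concentric Gaussian sphere at r = 0.374 m (r > R, so the entire charge is enclosed).
Q_enc = 28.7 μC = 2.87×10^-5 C.
By Gauss's law, ∮E·dA = E·4πr² = Q_enc/ε₀.
E = k|Q_enc|/r² = (8.99×10^9)(2.87e-5)/(0.374)² = 1.84e6 N/C.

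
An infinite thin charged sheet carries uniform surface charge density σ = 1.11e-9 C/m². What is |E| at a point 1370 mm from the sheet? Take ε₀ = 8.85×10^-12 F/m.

Choose a cylindrical pillbox piercing the sheet, end faces (area A) parallel to it.
Flux Φ = 2EA and Q_enc = σA, so 2EA = σA/ε₀ ⇒ E = |σ|/(2ε₀), independent of distance.
E = |σ|/(2ε₀) = (1.11×10^-9)/(2·8.85×10^-12) = 62.7 N/C.

62.7 V/m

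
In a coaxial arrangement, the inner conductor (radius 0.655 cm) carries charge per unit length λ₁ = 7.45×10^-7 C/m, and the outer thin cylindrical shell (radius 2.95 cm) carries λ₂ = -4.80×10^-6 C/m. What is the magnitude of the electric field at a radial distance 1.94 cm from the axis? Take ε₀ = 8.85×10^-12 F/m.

E ≈ 6.91×10^5 N/C

Coaxial Gaussian cylinder, radius r = 1.94 cm, length L (between the conductors, 0.655 cm < r < 2.95 cm).
Only the inner wire is enclosed; the outer shell contributes nothing inside itself. λ_enc = λ₁ = 7.45e-7 C/m.
Since E is radial and uniform over the curved surface, Φ = E·2πrL = Q_enc/ε₀ = λ_enc L/ε₀.
E = |λ_enc|/(2πε₀r) = (7.45e-7)/(2π·8.85×10^-12·0.0194) = 6.91e5 N/C.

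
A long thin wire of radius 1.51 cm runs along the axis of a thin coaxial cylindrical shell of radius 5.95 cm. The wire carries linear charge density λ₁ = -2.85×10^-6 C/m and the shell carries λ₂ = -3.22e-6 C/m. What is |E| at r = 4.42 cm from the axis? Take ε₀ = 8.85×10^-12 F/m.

E ≈ 1.16×10^6 V/m

Coaxial Gaussian cylinder, radius r = 4.42 cm, length L (between the conductors, 1.51 cm < r < 5.95 cm).
The shell at 5.95 cm lies outside the Gaussian surface, so λ_enc = λ₁ = -2.85×10^-6 C/m.
Since E is radial and uniform over the curved surface, Φ = E·2πrL = Q_enc/ε₀ = λ_enc L/ε₀.
E = |λ_enc|/(2πε₀r) = (2.85×10^-6)/(2π·8.85×10^-12·0.0442) = 1.16e6 N/C.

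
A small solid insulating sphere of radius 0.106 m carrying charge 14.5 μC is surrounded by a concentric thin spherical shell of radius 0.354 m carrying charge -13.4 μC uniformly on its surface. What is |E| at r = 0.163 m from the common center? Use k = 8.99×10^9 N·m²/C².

Use a concentric Gaussian sphere at r = 0.163 m (between the bodies, 0.106 m < r < 0.354 m).
Only the inner charge is enclosed; the outer shell contributes nothing inside itself. Q_enc = 14.5 μC = 1.45×10^-5 C.
By Gauss's law, ∮E·dA = E·4πr² = Q_enc/ε₀.
E = k|Q_enc|/r² = (8.99×10^9)(1.45×10^-5)/(0.163)² = 4.91×10^6 N/C.

|E| ≈ 4.91×10^6 V/m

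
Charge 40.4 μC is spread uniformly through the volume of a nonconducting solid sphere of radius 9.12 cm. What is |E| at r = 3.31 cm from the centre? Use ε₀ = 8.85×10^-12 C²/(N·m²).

Symmetry ⇒ E = E(r) r̂. Gaussian sphere of radius r = 3.31 cm (r < R).
For a uniform sphere the enclosed fraction is (r/R)³, so Q_enc = (40.4 μC)(0.0331/0.0912)³ = 1.931e-6 C.
Applying ∮E·dA = Q_enc/ε₀ with Φ = E(4πr²):
E = |Q_enc|/(4πε₀r²) = (1.931e-6)/(4π·8.85×10^-12·(0.0331)²) = 1.59×10^7 N/C.

|E| = 1.59e7 N/C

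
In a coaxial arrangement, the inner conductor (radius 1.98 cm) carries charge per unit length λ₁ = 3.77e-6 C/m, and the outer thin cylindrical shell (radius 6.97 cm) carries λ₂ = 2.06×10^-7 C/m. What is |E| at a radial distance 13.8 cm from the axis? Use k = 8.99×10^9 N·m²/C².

Coaxial Gaussian cylinder, radius r = 13.8 cm, length L (r > 6.97 cm, enclosing both).
λ_enc = λ₁ + λ₂ = (3.77×10^-6) + (2.06×10^-7) = 3.976×10^-6 C/m.
Applying ∮E·dA = Q_enc/ε₀ with the end caps contributing no flux:
E = 2k|λ_enc|/r = 2(8.99×10^9)(3.976×10^-6)/(0.138) = 5.18×10^5 N/C.

E ≈ 5.18×10^5 V/m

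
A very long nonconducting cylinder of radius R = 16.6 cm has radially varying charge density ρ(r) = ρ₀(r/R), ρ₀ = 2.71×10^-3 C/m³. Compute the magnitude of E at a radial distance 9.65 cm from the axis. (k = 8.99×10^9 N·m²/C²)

|E| ≈ 5.72×10^6 N/C

Take a coaxial cylindrical Gaussian surface of radius r = 9.65 cm and length L (r < R).
λ_enc = ∫₀^r ρ(r')·2πr' dr' = (2πρ₀/R)·r^3/3 = 3.073e-5 C/m.
Since E is radial and uniform over the curved surface, Φ = E·2πrL = Q_enc/ε₀ = λ_enc L/ε₀.
E = 2k|λ_enc|/r = 2(8.99×10^9)(3.073×10^-5)/(0.0965) = 5.72×10^6 N/C.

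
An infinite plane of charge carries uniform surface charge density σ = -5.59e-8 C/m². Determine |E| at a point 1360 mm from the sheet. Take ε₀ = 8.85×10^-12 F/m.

The symmetry is planar: E is normal to the sheet and the same magnitude on both sides. Take a pillbox straddling the sheet with end-cap area A.
Flux Φ = 2EA and Q_enc = σA, so 2EA = σA/ε₀ ⇒ E = |σ|/(2ε₀), independent of distance.
E = |σ|/(2ε₀) = (5.59×10^-8)/(2·8.85×10^-12) = 3.16×10^3 N/C.

|E| ≈ 3.16×10^3 V/m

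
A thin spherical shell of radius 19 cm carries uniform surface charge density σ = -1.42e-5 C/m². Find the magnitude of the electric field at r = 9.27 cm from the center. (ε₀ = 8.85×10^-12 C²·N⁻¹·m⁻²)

Symmetry ⇒ E = E(r) r̂. Gaussian sphere of radius r = 9.27 cm (inside the shell, r < 19 cm).
All the charge is outside the Gaussian surface: Q_enc = 0, hence E = 0 everywhere inside the shell.

E = 0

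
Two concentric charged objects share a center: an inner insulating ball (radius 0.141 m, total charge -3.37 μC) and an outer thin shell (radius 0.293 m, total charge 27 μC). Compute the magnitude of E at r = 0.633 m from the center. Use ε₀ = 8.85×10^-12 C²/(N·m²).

5.30×10^5 N/C

Take a concentric spherical Gaussian surface of radius r = 0.633 m (r > 0.293 m, enclosing both).
Q_enc = (-3.37 μC) + (27 μC) = 2.363×10^-5 C.
Applying ∮E·dA = Q_enc/ε₀ with Φ = E(4πr²):
E = |Q_enc|/(4πε₀r²) = (2.363×10^-5)/(4π·8.85×10^-12·(0.633)²) = 5.30e5 N/C.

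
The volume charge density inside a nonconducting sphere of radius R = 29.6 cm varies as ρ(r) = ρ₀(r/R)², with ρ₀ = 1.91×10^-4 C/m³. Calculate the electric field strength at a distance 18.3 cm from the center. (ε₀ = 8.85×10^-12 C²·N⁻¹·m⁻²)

Use a concentric Gaussian sphere at r = 18.3 cm (r < R).
Integrate the density: Q_enc = 4π ∫₀^r ρ₀(r'/R)^2 r'² dr' = 4πρ₀ r^5/(5·R²) = 1.124×10^-6 C.
By Gauss's law, ∮E·dA = E·4πr² = Q_enc/ε₀.
E = |Q_enc|/(4πε₀r²) = (1.124×10^-6)/(4π·8.85×10^-12·(0.183)²) = 3.02×10^5 N/C.

|E| = 3.02×10^5 V/m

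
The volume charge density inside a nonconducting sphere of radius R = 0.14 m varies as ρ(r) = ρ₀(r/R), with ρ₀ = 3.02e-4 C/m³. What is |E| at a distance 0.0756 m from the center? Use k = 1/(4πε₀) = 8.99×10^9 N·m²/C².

By spherical symmetry E is radial; choose a Gaussian sphere of radius r = 0.0756 m (r < R).
Integrate the density: Q_enc = 4π ∫₀^r ρ₀(r'/R)^1 r'² dr' = 4πρ₀ r^4/(4·R) = 2.214×10^-7 C.
Applying ∮E·dA = Q_enc/ε₀ with Φ = E(4πr²):
E = k|Q_enc|/r² = (8.99×10^9)(2.214×10^-7)/(0.0756)² = 3.48×10^5 N/C.

3.48e5 V/m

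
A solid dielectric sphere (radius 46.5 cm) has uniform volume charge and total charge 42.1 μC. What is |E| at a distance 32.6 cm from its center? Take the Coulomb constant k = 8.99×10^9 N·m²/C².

By spherical symmetry E is radial; choose a Gaussian sphere of radius r = 32.6 cm (r < R).
Only the charge within r is enclosed: Q_enc = Q·(r/R)³ = (42.1 μC)·(32.6 cm/46.5 cm)³ = 1.451×10^-5 C.
Since E is radial and uniform over the Gaussian sphere, Φ = E·4πr² = Q_enc/ε₀.
E = k|Q_enc|/r² = (8.99×10^9)(1.451×10^-5)/(0.326)² = 1.23×10^6 N/C.

1.23×10^6 V/m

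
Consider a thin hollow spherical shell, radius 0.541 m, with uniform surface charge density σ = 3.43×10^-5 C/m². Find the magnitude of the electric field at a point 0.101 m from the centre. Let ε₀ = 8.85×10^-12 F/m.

E = 0

Use a concentric Gaussian sphere at r = 0.101 m (inside the shell, r < 0.541 m).
All the charge is outside the Gaussian surface: Q_enc = 0, hence E = 0 everywhere inside the shell.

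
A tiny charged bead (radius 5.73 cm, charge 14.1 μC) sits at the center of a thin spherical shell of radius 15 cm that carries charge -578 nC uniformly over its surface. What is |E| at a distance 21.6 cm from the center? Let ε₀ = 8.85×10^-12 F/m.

2.61×10^6 V/m

Symmetry ⇒ E = E(r) r̂. Gaussian sphere of radius r = 21.6 cm (r > 15 cm, enclosing both).
Q_enc = (14.1 μC) + (-578 nC) = 1.352e-5 C.
By Gauss's law, ∮E·dA = E·4πr² = Q_enc/ε₀.
E = |Q_enc|/(4πε₀r²) = (1.352×10^-5)/(4π·8.85×10^-12·(0.216)²) = 2.61e6 N/C.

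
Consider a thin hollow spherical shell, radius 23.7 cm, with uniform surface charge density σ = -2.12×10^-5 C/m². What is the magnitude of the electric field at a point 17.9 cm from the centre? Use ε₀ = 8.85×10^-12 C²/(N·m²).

E = 0 (no enclosed charge)

Use a concentric Gaussian sphere at r = 17.9 cm (inside the shell, r < 23.7 cm).
All the charge is outside the Gaussian surface: Q_enc = 0, hence E = 0 everywhere inside the shell.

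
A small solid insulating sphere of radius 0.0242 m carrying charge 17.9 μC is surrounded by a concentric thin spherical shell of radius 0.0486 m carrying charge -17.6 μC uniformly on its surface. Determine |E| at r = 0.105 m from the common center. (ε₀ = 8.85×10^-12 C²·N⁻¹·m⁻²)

By spherical symmetry E is radial; choose a Gaussian sphere of radius r = 0.105 m (r > 0.0486 m, enclosing both).
Q_enc = (17.9 μC) + (-17.6 μC) = 3.00×10^-7 C.
Since E is radial and uniform over the Gaussian sphere, Φ = E·4πr² = Q_enc/ε₀.
E = |Q_enc|/(4πε₀r²) = (3.00e-7)/(4π·8.85×10^-12·(0.105)²) = 2.45×10^5 N/C.

|E| ≈ 2.45×10^5 N/C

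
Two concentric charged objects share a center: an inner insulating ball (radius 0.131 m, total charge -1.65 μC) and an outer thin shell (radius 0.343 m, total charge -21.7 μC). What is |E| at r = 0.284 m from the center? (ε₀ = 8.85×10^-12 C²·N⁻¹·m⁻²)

Symmetry ⇒ E = E(r) r̂. Gaussian sphere of radius r = 0.284 m (between the bodies, 0.131 m < r < 0.343 m).
The shell at 0.343 m lies outside the Gaussian surface, so Q_enc = -1.65 μC = -1.65e-6 C.
Applying ∮E·dA = Q_enc/ε₀ with Φ = E(4πr²):
E = |Q_enc|/(4πε₀r²) = (1.65×10^-6)/(4π·8.85×10^-12·(0.284)²) = 1.84×10^5 N/C.

E ≈ 1.84×10^5 V/m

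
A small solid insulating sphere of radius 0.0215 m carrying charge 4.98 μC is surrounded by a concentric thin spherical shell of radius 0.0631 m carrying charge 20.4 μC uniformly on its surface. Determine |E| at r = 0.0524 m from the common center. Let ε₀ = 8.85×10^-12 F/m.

By spherical symmetry E is radial; choose a Gaussian sphere of radius r = 0.0524 m (between the bodies, 0.0215 m < r < 0.0631 m).
Only the inner charge is enclosed; the outer shell contributes nothing inside itself. Q_enc = 4.98 μC = 4.98e-6 C.
Gauss's law: E·4πr² = Q_enc/ε₀.
E = |Q_enc|/(4πε₀r²) = (4.98×10^-6)/(4π·8.85×10^-12·(0.0524)²) = 1.63e7 N/C.

|E| = 1.63×10^7 N/C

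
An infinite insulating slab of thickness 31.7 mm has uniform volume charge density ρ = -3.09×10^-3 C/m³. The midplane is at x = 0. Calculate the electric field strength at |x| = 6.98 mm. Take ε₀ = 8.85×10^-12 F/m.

|E| ≈ 2.44e6 N/C

By symmetry E is perpendicular to the slab. A Gaussian pillbox from −6.98 mm to +6.98 mm (face area A) lies entirely within the slab.
Q_enc = ρ·(2x)·A and flux = 2EA, so 2EA = 2ρxA/ε₀ ⇒ E = |ρ|x/ε₀.
E = (3.09e-3)(0.00698)/(8.85×10^-12) = 2.44×10^6 N/C.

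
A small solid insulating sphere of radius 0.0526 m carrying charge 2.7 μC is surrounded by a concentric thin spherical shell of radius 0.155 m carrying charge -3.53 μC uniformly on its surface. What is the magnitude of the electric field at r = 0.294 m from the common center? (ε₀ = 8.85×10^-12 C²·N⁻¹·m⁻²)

By spherical symmetry E is radial; choose a Gaussian sphere of radius r = 0.294 m (r > 0.155 m, enclosing both).
Q_enc = (2.7 μC) + (-3.53 μC) = -8.30×10^-7 C.
Gauss's law: E·4πr² = Q_enc/ε₀.
E = |Q_enc|/(4πε₀r²) = (8.30×10^-7)/(4π·8.85×10^-12·(0.294)²) = 8.63×10^4 N/C.

E ≈ 8.63×10^4 N/C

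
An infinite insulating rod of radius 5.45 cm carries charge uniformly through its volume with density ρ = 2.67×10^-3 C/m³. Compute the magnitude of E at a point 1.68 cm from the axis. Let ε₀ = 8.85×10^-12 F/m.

Choose a coaxial cylinder of radius r = 1.68 cm (arbitrary length L) as the Gaussian surface (r < R).
Enclosed charge per unit length: λ_enc = ρ·πr² = (2.67e-3)π(0.0168)² = 2.367×10^-6 C/m.
Gauss's law: E·2πrL = λ_enc L/ε₀.
E = |λ_enc|/(2πε₀r) = (2.367×10^-6)/(2π·8.85×10^-12·0.0168) = 2.53×10^6 N/C.

E ≈ 2.53×10^6 V/m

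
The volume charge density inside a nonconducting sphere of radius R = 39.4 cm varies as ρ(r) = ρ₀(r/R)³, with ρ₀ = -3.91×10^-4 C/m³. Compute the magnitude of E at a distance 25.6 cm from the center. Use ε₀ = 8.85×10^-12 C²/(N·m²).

|E| ≈ 5.17×10^5 N/C

Use a concentric Gaussian sphere at r = 25.6 cm (r < R).
Integrate the density: Q_enc = 4π ∫₀^r ρ₀(r'/R)^3 r'² dr' = 4πρ₀ r^6/(6·R³) = -3.769e-6 C.
Applying ∮E·dA = Q_enc/ε₀ with Φ = E(4πr²):
E = |Q_enc|/(4πε₀r²) = (3.769e-6)/(4π·8.85×10^-12·(0.256)²) = 5.17×10^5 N/C.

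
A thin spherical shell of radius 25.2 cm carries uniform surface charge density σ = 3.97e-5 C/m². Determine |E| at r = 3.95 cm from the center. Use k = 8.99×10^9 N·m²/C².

E = 0

Use a concentric Gaussian sphere at r = 3.95 cm (inside the shell, r < 25.2 cm).
All the charge is outside the Gaussian surface: Q_enc = 0, hence E = 0 everywhere inside the shell.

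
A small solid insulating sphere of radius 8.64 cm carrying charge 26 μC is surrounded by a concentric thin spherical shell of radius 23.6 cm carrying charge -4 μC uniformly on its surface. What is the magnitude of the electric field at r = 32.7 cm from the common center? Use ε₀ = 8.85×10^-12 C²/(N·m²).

|E| = 1.85e6 N/C

Take a concentric spherical Gaussian surface of radius r = 32.7 cm (r > 23.6 cm, enclosing both).
Q_enc = (26 μC) + (-4 μC) = 2.20e-5 C.
Applying ∮E·dA = Q_enc/ε₀ with Φ = E(4πr²):
E = |Q_enc|/(4πε₀r²) = (2.20×10^-5)/(4π·8.85×10^-12·(0.327)²) = 1.85×10^6 N/C.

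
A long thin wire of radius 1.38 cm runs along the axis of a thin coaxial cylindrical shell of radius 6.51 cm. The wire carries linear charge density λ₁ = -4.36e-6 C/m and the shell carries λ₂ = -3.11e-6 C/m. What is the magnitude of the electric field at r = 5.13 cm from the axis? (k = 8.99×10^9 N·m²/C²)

Coaxial Gaussian cylinder, radius r = 5.13 cm, length L (between the conductors, 1.38 cm < r < 6.51 cm).
Only the inner wire is enclosed; the outer shell contributes nothing inside itself. λ_enc = λ₁ = -4.36×10^-6 C/m.
Gauss's law: E·2πrL = λ_enc L/ε₀.
E = 2k|λ_enc|/r = 2(8.99×10^9)(4.36e-6)/(0.0513) = 1.53e6 N/C.

1.53×10^6 V/m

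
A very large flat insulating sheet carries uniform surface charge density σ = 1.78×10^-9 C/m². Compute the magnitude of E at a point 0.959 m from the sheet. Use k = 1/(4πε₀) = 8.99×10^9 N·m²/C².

The symmetry is planar: E is normal to the sheet and the same magnitude on both sides. Take a pillbox straddling the sheet with end-cap area A.
Flux Φ = 2EA and Q_enc = σA, so 2EA = σA/ε₀ ⇒ E = |σ|/(2ε₀), independent of distance.
E = 2πk|σ| = 2π(8.99×10^9)(1.78×10^-9) = 101 N/C.

E = 101 N/C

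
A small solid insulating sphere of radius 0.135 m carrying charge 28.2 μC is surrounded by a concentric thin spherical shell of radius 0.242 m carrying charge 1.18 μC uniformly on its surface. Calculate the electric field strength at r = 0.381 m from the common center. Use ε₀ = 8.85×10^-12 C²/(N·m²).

|E| ≈ 1.82×10^6 V/m

Use a concentric Gaussian sphere at r = 0.381 m (r > 0.242 m, enclosing both).
Q_enc = (28.2 μC) + (1.18 μC) = 2.938×10^-5 C.
Applying ∮E·dA = Q_enc/ε₀ with Φ = E(4πr²):
E = |Q_enc|/(4πε₀r²) = (2.938×10^-5)/(4π·8.85×10^-12·(0.381)²) = 1.82×10^6 N/C.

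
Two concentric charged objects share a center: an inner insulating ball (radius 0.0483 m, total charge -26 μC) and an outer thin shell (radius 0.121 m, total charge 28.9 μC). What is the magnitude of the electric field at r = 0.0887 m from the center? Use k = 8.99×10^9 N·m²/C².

2.97×10^7 N/C

Take a concentric spherical Gaussian surface of radius r = 0.0887 m (between the bodies, 0.0483 m < r < 0.121 m).
The shell at 0.121 m lies outside the Gaussian surface, so Q_enc = -26 μC = -2.60e-5 C.
Since E is radial and uniform over the Gaussian sphere, Φ = E·4πr² = Q_enc/ε₀.
E = k|Q_enc|/r² = (8.99×10^9)(2.60×10^-5)/(0.0887)² = 2.97×10^7 N/C.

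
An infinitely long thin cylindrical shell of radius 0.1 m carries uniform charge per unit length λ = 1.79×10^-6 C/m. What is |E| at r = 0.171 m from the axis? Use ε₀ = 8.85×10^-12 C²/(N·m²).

Coaxial Gaussian cylinder, radius r = 0.171 m, length L (r > 0.1 m).
The full line charge is enclosed: λ_enc = 1.79e-6 C/m.
Applying ∮E·dA = Q_enc/ε₀ with the end caps contributing no flux:
E = |λ_enc|/(2πε₀r) = (1.79×10^-6)/(2π·8.85×10^-12·0.171) = 1.88×10^5 N/C.

E ≈ 1.88×10^5 N/C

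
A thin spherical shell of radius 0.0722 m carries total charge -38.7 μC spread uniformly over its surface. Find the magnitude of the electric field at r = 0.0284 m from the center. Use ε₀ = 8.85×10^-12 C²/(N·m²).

Symmetry ⇒ E = E(r) r̂. Gaussian sphere of radius r = 0.0284 m (inside the shell, r < 0.0722 m).
All the charge is outside the Gaussian surface: Q_enc = 0, hence E = 0 everywhere inside the shell.

E = 0 (no enclosed charge)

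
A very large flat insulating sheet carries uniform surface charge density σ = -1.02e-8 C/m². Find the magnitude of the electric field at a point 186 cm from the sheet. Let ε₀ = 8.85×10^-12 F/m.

Choose a cylindrical pillbox piercing the sheet, end faces (area A) parallel to it.
Flux Φ = 2EA and Q_enc = σA, so 2EA = σA/ε₀ ⇒ E = |σ|/(2ε₀), independent of distance.
E = |σ|/(2ε₀) = (1.02×10^-8)/(2·8.85×10^-12) = 576 N/C.

576 N/C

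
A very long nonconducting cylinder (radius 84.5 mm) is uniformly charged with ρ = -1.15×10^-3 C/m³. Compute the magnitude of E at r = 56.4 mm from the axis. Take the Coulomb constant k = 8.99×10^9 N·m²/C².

Coaxial Gaussian cylinder, radius r = 56.4 mm, length L (r < R).
Charge inside radius r per length L is ρ·πr²·L, so λ_enc = ρπr² = -1.149×10^-5 C/m.
Since E is radial and uniform over the curved surface, Φ = E·2πrL = Q_enc/ε₀ = λ_enc L/ε₀.
E = 2k|λ_enc|/r = 2(8.99×10^9)(1.149×10^-5)/(0.0564) = 3.66e6 N/C.

|E| ≈ 3.66×10^6 N/C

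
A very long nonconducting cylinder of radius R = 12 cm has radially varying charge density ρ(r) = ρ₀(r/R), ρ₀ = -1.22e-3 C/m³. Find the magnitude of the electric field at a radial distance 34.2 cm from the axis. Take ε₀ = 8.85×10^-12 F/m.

E ≈ 1.93×10^6 N/C

Choose a coaxial cylinder of radius r = 34.2 cm (arbitrary length L) as the Gaussian surface (r > R, full charge per length enclosed).
λ_enc = 2π ∫₀^R ρ₀(r'/R)^1 r' dr' = 2πρ₀R²/3 = -3.679×10^-5 C/m.
Since E is radial and uniform over the curved surface, Φ = E·2πrL = Q_enc/ε₀ = λ_enc L/ε₀.
E = |λ_enc|/(2πε₀r) = (3.679×10^-5)/(2π·8.85×10^-12·0.342) = 1.93e6 N/C.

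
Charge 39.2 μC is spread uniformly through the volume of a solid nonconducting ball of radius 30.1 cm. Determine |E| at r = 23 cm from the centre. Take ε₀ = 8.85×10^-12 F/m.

Use a concentric Gaussian sphere at r = 23 cm (r < R).
Only the charge within r is enclosed: Q_enc = Q·(r/R)³ = (39.2 μC)·(23 cm/30.1 cm)³ = 1.749×10^-5 C.
Since E is radial and uniform over the Gaussian sphere, Φ = E·4πr² = Q_enc/ε₀.
E = |Q_enc|/(4πε₀r²) = (1.749×10^-5)/(4π·8.85×10^-12·(0.23)²) = 2.97×10^6 N/C.

|E| ≈ 2.97×10^6 N/C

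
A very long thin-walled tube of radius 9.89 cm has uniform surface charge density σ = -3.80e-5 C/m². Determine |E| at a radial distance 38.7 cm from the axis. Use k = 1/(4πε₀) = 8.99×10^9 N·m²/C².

Take a coaxial cylindrical Gaussian surface of radius r = 38.7 cm and length L (r > 9.89 cm).
The whole shell is enclosed: λ_enc = σ·2πR = (-3.80e-5)·2π·(0.0989) = -2.361×10^-5 C/m.
Applying ∮E·dA = Q_enc/ε₀ with the end caps contributing no flux:
E = 2k|λ_enc|/r = 2(8.99×10^9)(2.361e-5)/(0.387) = 1.10×10^6 N/C.

E = 1.10×10^6 V/m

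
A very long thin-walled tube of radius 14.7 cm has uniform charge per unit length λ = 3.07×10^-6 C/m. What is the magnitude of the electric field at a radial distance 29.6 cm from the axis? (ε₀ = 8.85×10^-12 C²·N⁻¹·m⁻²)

Choose a coaxial cylinder of radius r = 29.6 cm (arbitrary length L) as the Gaussian surface (r > 14.7 cm).
The full line charge is enclosed: λ_enc = 3.07×10^-6 C/m.
By Gauss's law (flux through the curved wall only), E·2πrL = λ_enc L/ε₀.
E = |λ_enc|/(2πε₀r) = (3.07×10^-6)/(2π·8.85×10^-12·0.296) = 1.87e5 N/C.

E ≈ 1.87×10^5 N/C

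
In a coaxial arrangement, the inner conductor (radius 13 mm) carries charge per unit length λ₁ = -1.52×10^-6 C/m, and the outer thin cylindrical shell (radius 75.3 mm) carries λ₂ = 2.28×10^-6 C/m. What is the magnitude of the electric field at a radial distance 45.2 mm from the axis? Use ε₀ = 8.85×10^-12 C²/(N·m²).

Choose a coaxial cylinder of radius r = 45.2 mm (arbitrary length L) as the Gaussian surface (between the conductors, 13 mm < r < 75.3 mm).
Only the inner wire is enclosed; the outer shell contributes nothing inside itself. λ_enc = λ₁ = -1.52×10^-6 C/m.
Applying ∮E·dA = Q_enc/ε₀ with the end caps contributing no flux:
E = |λ_enc|/(2πε₀r) = (1.52×10^-6)/(2π·8.85×10^-12·0.0452) = 6.05×10^5 N/C.

6.05×10^5 V/m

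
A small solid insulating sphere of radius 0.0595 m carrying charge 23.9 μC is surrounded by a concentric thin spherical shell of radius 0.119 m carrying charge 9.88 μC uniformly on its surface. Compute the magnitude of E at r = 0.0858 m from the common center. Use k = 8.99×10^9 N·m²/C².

E = 2.92×10^7 V/m

By spherical symmetry E is radial; choose a Gaussian sphere of radius r = 0.0858 m (between the bodies, 0.0595 m < r < 0.119 m).
Only the inner charge is enclosed; the outer shell contributes nothing inside itself. Q_enc = 23.9 μC = 2.39e-5 C.
Since E is radial and uniform over the Gaussian sphere, Φ = E·4πr² = Q_enc/ε₀.
E = k|Q_enc|/r² = (8.99×10^9)(2.39×10^-5)/(0.0858)² = 2.92×10^7 N/C.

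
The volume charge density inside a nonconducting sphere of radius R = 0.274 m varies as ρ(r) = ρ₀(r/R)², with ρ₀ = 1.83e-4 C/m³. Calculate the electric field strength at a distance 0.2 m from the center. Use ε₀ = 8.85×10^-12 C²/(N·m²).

By spherical symmetry E is radial; choose a Gaussian sphere of radius r = 0.2 m (r < R).
Integrate the density: Q_enc = 4π ∫₀^r ρ₀(r'/R)^2 r'² dr' = 4πρ₀ r^5/(5·R²) = 1.96×10^-6 C.
Gauss's law: E·4πr² = Q_enc/ε₀.
E = |Q_enc|/(4πε₀r²) = (1.96e-6)/(4π·8.85×10^-12·(0.2)²) = 4.41×10^5 N/C.

|E| = 4.41e5 N/C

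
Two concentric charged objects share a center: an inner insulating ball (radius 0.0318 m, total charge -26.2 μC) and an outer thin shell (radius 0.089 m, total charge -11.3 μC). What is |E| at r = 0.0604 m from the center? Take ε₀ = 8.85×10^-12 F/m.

Symmetry ⇒ E = E(r) r̂. Gaussian sphere of radius r = 0.0604 m (between the bodies, 0.0318 m < r < 0.089 m).
The shell at 0.089 m lies outside the Gaussian surface, so Q_enc = -26.2 μC = -2.62×10^-5 C.
Since E is radial and uniform over the Gaussian sphere, Φ = E·4πr² = Q_enc/ε₀.
E = |Q_enc|/(4πε₀r²) = (2.62×10^-5)/(4π·8.85×10^-12·(0.0604)²) = 6.46e7 N/C.

6.46×10^7 N/C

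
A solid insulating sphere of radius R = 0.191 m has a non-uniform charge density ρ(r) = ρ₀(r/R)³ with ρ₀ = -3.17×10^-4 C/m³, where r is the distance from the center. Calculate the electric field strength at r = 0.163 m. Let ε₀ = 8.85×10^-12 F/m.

|E| = 6.05×10^5 V/m

Use a concentric Gaussian sphere at r = 0.163 m (r < R).
Integrate the density: Q_enc = 4π ∫₀^r ρ₀(r'/R)^3 r'² dr' = 4πρ₀ r^6/(6·R³) = -1.787×10^-6 C.
By Gauss's law, ∮E·dA = E·4πr² = Q_enc/ε₀.
E = |Q_enc|/(4πε₀r²) = (1.787×10^-6)/(4π·8.85×10^-12·(0.163)²) = 6.05×10^5 N/C.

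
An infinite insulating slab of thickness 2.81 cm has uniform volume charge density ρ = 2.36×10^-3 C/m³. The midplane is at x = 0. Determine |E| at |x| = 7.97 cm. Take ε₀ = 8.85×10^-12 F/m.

3.75×10^6 V/m

The point |x| = 7.97 cm lies outside the slab (half-thickness 0.01405 m). A symmetric pillbox spanning the full slab encloses Q_enc = ρ·d·A.
Flux = 2EA ⇒ E = |ρ|d/(2ε₀), independent of distance outside.
E = (2.36e-3)(0.0281)/(2·8.85×10^-12) = 3.75e6 N/C.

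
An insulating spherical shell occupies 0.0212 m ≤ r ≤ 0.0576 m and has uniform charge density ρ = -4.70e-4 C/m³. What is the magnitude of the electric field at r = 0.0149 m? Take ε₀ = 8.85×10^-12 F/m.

By spherical symmetry E is radial; choose a Gaussian sphere of radius r = 0.0149 m (r < 0.0212 m, inside the empty cavity).
Q_enc = 0 (all charge lies at larger r); Gauss's law gives E = 0.

|E| = 0 N/C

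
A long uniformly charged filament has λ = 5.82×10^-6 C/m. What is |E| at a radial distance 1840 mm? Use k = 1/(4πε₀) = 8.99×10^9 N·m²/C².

E ≈ 5.69×10^4 N/C

Take a coaxial cylindrical Gaussian surface of radius r = 1840 mm and length L.
Q_enc = λL, so λ_enc = 5.82×10^-6 C/m.
Since E is radial and uniform over the curved surface, Φ = E·2πrL = Q_enc/ε₀ = λ_enc L/ε₀.
E = 2k|λ_enc|/r = 2(8.99×10^9)(5.82e-6)/(1.84) = 5.69×10^4 N/C.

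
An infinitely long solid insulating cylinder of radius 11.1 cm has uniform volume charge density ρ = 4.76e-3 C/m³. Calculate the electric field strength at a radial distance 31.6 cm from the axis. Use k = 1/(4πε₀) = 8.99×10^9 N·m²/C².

E ≈ 1.05×10^7 N/C

Coaxial Gaussian cylinder, radius r = 31.6 cm, length L (r > 11.1 cm, full cross-section enclosed).
λ_enc = ρ·πR² = (4.76e-3)π(0.111)² = 1.842×10^-4 C/m.
Since E is radial and uniform over the curved surface, Φ = E·2πrL = Q_enc/ε₀ = λ_enc L/ε₀.
E = 2k|λ_enc|/r = 2(8.99×10^9)(1.842e-4)/(0.316) = 1.05×10^7 N/C.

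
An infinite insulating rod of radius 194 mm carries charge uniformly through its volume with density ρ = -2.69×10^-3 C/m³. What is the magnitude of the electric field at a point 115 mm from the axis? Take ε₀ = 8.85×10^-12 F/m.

Take a coaxial cylindrical Gaussian surface of radius r = 115 mm and length L (r < R).
Charge inside radius r per length L is ρ·πr²·L, so λ_enc = ρπr² = -1.118×10^-4 C/m.
Since E is radial and uniform over the curved surface, Φ = E·2πrL = Q_enc/ε₀ = λ_enc L/ε₀.
E = |λ_enc|/(2πε₀r) = (1.118×10^-4)/(2π·8.85×10^-12·0.115) = 1.75×10^7 N/C.

E = 1.75×10^7 N/C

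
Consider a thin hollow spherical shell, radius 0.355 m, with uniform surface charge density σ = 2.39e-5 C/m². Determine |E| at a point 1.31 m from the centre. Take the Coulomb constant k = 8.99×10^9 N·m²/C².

1.98×10^5 V/m

Take a concentric spherical Gaussian surface of radius r = 1.31 m (r > 0.355 m).
The entire shell is enclosed: Q_enc = σ·4πR² = (2.39e-5)·4π·(0.355)² = 3.785×10^-5 C.
Applying ∮E·dA = Q_enc/ε₀ with Φ = E(4πr²):
E = k|Q_enc|/r² = (8.99×10^9)(3.785×10^-5)/(1.31)² = 1.98e5 N/C.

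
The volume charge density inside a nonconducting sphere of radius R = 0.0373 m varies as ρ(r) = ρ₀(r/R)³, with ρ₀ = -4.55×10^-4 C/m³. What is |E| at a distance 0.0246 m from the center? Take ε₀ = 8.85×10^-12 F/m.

Use a concentric Gaussian sphere at r = 0.0246 m (r < R).
Integrate the density: Q_enc = 4π ∫₀^r ρ₀(r'/R)^3 r'² dr' = 4πρ₀ r^6/(6·R³) = -4.07×10^-9 C.
Gauss's law: E·4πr² = Q_enc/ε₀.
E = |Q_enc|/(4πε₀r²) = (4.07×10^-9)/(4π·8.85×10^-12·(0.0246)²) = 6.05×10^4 N/C.

|E| ≈ 6.05e4 V/m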